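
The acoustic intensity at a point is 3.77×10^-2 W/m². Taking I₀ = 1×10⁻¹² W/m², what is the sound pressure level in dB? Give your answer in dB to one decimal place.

105.8 dB

Dividing by I₀ shifts the exponent by 12: I/I₀ = 3.77×10^10.
L = 10·(0.5763 + 10) = 105.76 dB.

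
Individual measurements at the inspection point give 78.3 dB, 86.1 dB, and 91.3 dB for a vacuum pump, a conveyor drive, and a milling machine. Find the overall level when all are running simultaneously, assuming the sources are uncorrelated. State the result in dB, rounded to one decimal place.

92.6 dB

Incoherent sources combine by intensity addition: L_total = 10·log₁₀(Σ 10^(L_i/10)).
Σ 10^(L/10) = 10^(78.3/10) + 10^(86.1/10) + 10^(91.3/10) = 1.824e+09.
L_total = 10·log₁₀(1.824e+09) = 92.61 dB.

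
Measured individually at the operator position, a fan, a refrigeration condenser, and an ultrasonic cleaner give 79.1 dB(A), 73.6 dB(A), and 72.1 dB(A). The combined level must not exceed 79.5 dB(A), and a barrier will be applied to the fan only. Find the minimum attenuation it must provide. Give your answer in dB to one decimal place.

2.1 dB

Fixed contribution from the other sources: Σ 10^(L/10) = 10^(73.6/10) + 10^(72.1/10) = 3.913e+07 (75.92 dB(A)).
To meet 79.5 dB(A) overall, the treated fan may contribute at most 10^(79.5/10) − 3.913e+07 = 5.000e+07, i.e. 76.99 dB(A).
Required insertion loss = 79.1 − 76.99 = 2.11 dB.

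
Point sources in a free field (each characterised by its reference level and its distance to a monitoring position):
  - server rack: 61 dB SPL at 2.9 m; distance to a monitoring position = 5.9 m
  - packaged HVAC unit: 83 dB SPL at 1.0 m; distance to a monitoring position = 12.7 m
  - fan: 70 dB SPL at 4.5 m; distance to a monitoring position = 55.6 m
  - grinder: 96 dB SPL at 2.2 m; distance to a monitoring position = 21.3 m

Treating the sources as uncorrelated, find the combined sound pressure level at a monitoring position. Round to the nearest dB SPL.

First find each source's level at the receiver (point-source: −20·log₁₀(r/r_ref)), then combine on an intensity basis.
server rack: 61 − 20·log₁₀(5.9/2.9) = 61 − 6.17 = 54.83 dB SPL.
packaged HVAC unit: 83 − 20·log₁₀(12.7/1.0) = 83 − 22.08 = 60.92 dB SPL.
fan: 70 − 20·log₁₀(55.6/4.5) = 70 − 21.84 = 48.16 dB SPL.
grinder: 96 − 20·log₁₀(21.3/2.2) = 96 − 19.72 = 76.28 dB SPL.
Σ 10^(L/10) = 4.408e+07 → L_total = 10·log₁₀(4.408e+07) = 76.44 dB SPL.

76 dB SPL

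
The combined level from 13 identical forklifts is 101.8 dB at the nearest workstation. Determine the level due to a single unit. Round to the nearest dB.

13 equal contributions raise the level by 10·log₁₀ 13 = 11.139 dB, so each unit alone gives 101.8 − 11.139.

91 dB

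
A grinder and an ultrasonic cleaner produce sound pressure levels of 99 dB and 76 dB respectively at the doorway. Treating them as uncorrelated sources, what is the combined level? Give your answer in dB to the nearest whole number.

99 dB

For uncorrelated sources the intensities add, so convert each level to linear form, sum, and take 10·log₁₀ of the total.
Σ 10^(L/10) = 10^(99/10) + 10^(76/10) = 7.983e+09.
L_total = 10·log₁₀(7.983e+09) = 99.02 dB.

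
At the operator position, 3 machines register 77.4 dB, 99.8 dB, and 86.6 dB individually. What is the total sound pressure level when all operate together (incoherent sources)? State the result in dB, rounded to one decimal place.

100.0 dB

For uncorrelated sources the intensities add, so convert each level to linear form, sum, and take 10·log₁₀ of the total.
Σ 10^(L/10) = 10^(77.4/10) + 10^(99.8/10) + 10^(86.6/10) = 1.006e+10.
L_total = 10·log₁₀(1.006e+10) = 100.03 dB.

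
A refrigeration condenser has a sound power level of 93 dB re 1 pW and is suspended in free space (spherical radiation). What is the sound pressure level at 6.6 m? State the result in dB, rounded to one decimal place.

65.6 dB

Free-field spherical radiation: L_p = L_w − 10·log₁₀(4π·r²), r = 6.6 m.
4π·r² = 547.4 m², 10·log₁₀ of that is 27.383 dB.
L_p = 93 − 27.383 = 65.62 dB.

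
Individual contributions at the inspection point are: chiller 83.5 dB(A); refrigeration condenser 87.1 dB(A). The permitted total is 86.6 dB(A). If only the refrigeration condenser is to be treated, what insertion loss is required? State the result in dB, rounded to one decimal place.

3.4 dB

Everything except the refrigeration condenser sums to 10^(83.5/10) = 2.239e+08 in linear terms, 83.50 dB(A).
The limit corresponds to 10^(86.6/10) = 4.571e+08; subtracting the fixed part leaves 2.332e+08 for the refrigeration condenser, i.e. 83.68 dB(A).
So the refrigeration condenser must be reduced from 87.1 to 83.68 dB(A): IL = 3.42 dB.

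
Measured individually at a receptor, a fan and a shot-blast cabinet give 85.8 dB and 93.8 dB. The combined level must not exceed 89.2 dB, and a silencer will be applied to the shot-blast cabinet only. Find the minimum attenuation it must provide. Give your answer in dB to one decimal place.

Everything except the shot-blast cabinet sums to 10^(85.8/10) = 3.802e+08 in linear terms, 85.80 dB.
The limit corresponds to 10^(89.2/10) = 8.318e+08; subtracting the fixed part leaves 4.516e+08 for the shot-blast cabinet, i.e. 86.55 dB.
So the shot-blast cabinet must be reduced from 93.8 to 86.55 dB: IL = 7.25 dB.

7.3 dB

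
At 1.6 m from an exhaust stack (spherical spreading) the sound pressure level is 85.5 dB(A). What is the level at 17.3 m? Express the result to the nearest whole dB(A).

65 dB(A)

For a point source, L₂ = L₁ − 20·log₁₀(r₂/r₁).
L₂ = 85.5 − 20·log₁₀(17.3/1.6) = 85.5 − 20.679 = 64.82 dB(A).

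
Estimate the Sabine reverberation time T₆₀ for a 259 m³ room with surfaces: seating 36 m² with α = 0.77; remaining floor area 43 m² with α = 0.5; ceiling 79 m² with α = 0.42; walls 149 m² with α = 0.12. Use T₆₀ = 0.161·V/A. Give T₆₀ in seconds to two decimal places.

0.42 s

Summing Sᵢαᵢ: 36·0.77 + 43·0.5 + 79·0.42 + 149·0.12 = 100.28 m².
T₆₀ = 0.161·V/A = 0.161·259/100.28 = 0.416 s.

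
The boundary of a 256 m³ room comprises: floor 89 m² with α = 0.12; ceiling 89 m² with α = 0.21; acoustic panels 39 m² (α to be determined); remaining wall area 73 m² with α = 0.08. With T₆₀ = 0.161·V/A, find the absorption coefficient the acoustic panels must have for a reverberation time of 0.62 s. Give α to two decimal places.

0.80

A = 0.161·V/T₆₀ = 0.161·256/0.62 = 66.48 m² sabins.
Absorption from the other surfaces = 89·0.12 + 89·0.21 + 73·0.08 = 35.21 m², so the acoustic panels must supply 31.27 m² over 39 m².
α = 31.27/39 = 0.802.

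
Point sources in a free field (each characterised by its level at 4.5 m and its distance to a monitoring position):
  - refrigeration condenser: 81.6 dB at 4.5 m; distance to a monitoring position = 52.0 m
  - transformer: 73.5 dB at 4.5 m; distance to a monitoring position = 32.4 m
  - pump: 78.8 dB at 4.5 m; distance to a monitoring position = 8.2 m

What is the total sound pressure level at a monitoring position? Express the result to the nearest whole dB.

74 dB

Propagate each source to the receiver with L = L_ref − 20·log₁₀(r/r_ref), then add intensities.
refrigeration condenser: 81.6 − 20·log₁₀(52.0/4.5) = 81.6 − 21.26 = 60.34 dB.
transformer: 73.5 − 20·log₁₀(32.4/4.5) = 73.5 − 17.15 = 56.35 dB.
pump: 78.8 − 20·log₁₀(8.2/4.5) = 78.8 − 5.21 = 73.59 dB.
Σ 10^(L/10) = 2.436e+07 → L_total = 10·log₁₀(2.436e+07) = 73.87 dB.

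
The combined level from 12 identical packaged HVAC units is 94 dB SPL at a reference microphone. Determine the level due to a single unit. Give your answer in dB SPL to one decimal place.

83.2 dB SPL

12 equal contributions raise the level by 10·log₁₀ 12 = 10.792 dB, so each unit alone gives 94 − 10.792.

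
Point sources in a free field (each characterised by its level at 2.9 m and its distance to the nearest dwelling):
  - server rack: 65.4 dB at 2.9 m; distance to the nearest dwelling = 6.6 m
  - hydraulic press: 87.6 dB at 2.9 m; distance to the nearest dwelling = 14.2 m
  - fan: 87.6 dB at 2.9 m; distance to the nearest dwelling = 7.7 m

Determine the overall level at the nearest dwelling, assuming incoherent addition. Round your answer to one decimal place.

Apply inverse-square spreading to bring every level to the receiver, then sum 10^(L/10).
server rack: 65.4 − 20·log₁₀(6.6/2.9) = 65.4 − 7.14 = 58.26 dB.
hydraulic press: 87.6 − 20·log₁₀(14.2/2.9) = 87.6 − 13.80 = 73.80 dB.
fan: 87.6 − 20·log₁₀(7.7/2.9) = 87.6 − 8.48 = 79.12 dB.
Σ 10^(L/10) = 1.063e+08 → L_total = 10·log₁₀(1.063e+08) = 80.27 dB.

80.3 dB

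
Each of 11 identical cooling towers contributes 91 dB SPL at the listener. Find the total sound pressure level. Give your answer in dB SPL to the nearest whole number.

L_total = L₁ + 10·log₁₀ N for N identical incoherent sources.
L_total = 91 + 10·log₁₀(11) = 91 + 10.414 = 101.41 dB SPL.

101 dB SPL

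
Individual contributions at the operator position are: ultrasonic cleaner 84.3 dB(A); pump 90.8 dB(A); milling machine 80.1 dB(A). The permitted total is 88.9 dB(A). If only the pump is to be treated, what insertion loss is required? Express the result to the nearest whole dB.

5 dB

Fixed contribution from the other sources: Σ 10^(L/10) = 10^(84.3/10) + 10^(80.1/10) = 3.715e+08 (85.70 dB(A)).
To meet 88.9 dB(A) overall, the treated pump may contribute at most 10^(88.9/10) − 3.715e+08 = 4.048e+08, i.e. 86.07 dB(A).
So the pump must be reduced from 90.8 to 86.07 dB(A): IL = 4.73 dB.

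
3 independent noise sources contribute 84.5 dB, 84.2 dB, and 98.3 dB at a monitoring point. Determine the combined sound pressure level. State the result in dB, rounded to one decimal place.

For uncorrelated sources the intensities add, so convert each level to linear form, sum, and take 10·log₁₀ of the total.
Σ 10^(L/10) = 10^(84.5/10) + 10^(84.2/10) + 10^(98.3/10) = 7.306e+09.
L_total = 10·log₁₀(7.306e+09) = 98.64 dB.

98.6 dB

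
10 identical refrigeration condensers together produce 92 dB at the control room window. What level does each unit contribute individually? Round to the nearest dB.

82 dB

For N identical incoherent sources L_total = L₁ + 10·log₁₀ N, so L₁ = 92 − 10·log₁₀(10) = 92 − 10.000.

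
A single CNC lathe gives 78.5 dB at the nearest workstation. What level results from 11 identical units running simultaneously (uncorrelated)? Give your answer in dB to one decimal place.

88.9 dB

N identical incoherent sources raise the level by 10·log₁₀ N.
L_total = 78.5 + 10·log₁₀(11) = 78.5 + 10.414 = 88.91 dB.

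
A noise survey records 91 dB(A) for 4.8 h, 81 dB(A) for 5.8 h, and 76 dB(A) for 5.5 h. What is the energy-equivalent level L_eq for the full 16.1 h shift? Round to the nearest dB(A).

86 dB(A)

Weight each interval's intensity by its duration and average over T = 16.1 h:
Σ tᵢ·10^(Lᵢ/10) = 4.8·10^(91/10) + 5.8·10^(81/10) + 5.5·10^(76/10) = 6.992e+09.
L_eq = 10·log₁₀(6.992e+09/16.1) = 86.38 dB(A).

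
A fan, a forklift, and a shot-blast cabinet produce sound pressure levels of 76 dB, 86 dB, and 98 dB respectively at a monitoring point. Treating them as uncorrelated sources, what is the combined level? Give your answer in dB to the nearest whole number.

98 dB

Incoherent sources combine by intensity addition: L_total = 10·log₁₀(Σ 10^(L_i/10)).
Σ 10^(L/10) = 10^(76/10) + 10^(86/10) + 10^(98/10) = 6.747e+09.
L_total = 10·log₁₀(6.747e+09) = 98.29 dB.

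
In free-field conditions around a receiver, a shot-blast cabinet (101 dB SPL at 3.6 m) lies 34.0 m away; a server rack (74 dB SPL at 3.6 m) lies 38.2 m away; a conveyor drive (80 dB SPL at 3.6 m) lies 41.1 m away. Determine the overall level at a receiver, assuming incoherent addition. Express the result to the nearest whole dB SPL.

82 dB SPL

Apply inverse-square spreading to bring every level to the receiver, then sum 10^(L/10).
shot-blast cabinet: 101 − 20·log₁₀(34.0/3.6) = 101 − 19.50 = 81.50 dB SPL.
server rack: 74 − 20·log₁₀(38.2/3.6) = 74 − 20.52 = 53.48 dB SPL.
conveyor drive: 80 − 20·log₁₀(41.1/3.6) = 80 − 21.15 = 58.85 dB SPL.
Σ 10^(L/10) = 1.421e+08 → L_total = 10·log₁₀(1.421e+08) = 81.53 dB SPL.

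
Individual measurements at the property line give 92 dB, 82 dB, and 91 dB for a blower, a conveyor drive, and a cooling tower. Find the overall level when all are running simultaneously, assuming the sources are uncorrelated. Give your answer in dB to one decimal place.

For uncorrelated sources the intensities add, so convert each level to linear form, sum, and take 10·log₁₀ of the total.
Σ 10^(L/10) = 10^(92/10) + 10^(82/10) + 10^(91/10) = 3.002e+09.
L_total = 10·log₁₀(3.002e+09) = 94.77 dB.

94.8 dB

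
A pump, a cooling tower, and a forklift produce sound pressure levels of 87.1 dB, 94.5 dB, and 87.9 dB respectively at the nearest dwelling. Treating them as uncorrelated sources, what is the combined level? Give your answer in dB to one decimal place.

96.0 dB

Incoherent sources combine by intensity addition: L_total = 10·log₁₀(Σ 10^(L_i/10)).
Σ 10^(L/10) = 10^(87.1/10) + 10^(94.5/10) + 10^(87.9/10) = 3.948e+09.
L_total = 10·log₁₀(3.948e+09) = 95.96 dB.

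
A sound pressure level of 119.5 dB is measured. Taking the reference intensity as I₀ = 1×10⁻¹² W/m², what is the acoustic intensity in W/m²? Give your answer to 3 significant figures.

0.891 W/m²

I = I₀·10^(L/10) = 10⁻¹² × 10^(119.5/10) = 10^(-0.050).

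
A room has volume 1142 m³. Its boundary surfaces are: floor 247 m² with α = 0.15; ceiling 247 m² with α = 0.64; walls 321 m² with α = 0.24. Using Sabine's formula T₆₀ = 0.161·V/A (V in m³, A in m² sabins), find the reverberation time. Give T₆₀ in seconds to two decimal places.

0.68 s

Summing Sᵢαᵢ: 247·0.15 + 247·0.64 + 321·0.24 = 272.17 m².
T₆₀ = 0.161·V/A = 0.161·1142/272.17 = 0.676 s.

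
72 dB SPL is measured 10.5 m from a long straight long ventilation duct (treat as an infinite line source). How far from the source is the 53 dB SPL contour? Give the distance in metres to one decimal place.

834.0 m

Line-source spreading drops the level by 10·log₁₀(r₂/r₁); inverting, r₂/r₁ = 10^(ΔL/10).
r₂ = 10.5·10^((72−53)/10) = 10.5·10^(19.0/10) = 834.04 m.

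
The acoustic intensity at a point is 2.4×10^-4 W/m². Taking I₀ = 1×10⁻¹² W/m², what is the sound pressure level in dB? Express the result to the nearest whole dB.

84 dB

I/I₀ = 2.4×10^-4/10⁻¹² = 2.4×10^8, and L = 10·log₁₀(I/I₀).
L = 10·(0.3802 + 8) = 83.80 dB.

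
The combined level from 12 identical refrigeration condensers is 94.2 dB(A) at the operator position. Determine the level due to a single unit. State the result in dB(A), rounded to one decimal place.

83.4 dB(A)

12 equal contributions raise the level by 10·log₁₀ 12 = 10.792 dB, so each unit alone gives 94.2 − 10.792.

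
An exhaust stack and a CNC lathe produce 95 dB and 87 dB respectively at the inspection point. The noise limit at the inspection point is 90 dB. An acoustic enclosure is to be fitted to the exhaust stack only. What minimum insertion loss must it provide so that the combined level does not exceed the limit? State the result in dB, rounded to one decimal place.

8.0 dB

Fixed contribution from the other source: Σ 10^(L/10) = 10^(87/10) = 5.012e+08 (87.00 dB).
The limit corresponds to 10^(90/10) = 1.000e+09; subtracting the fixed part leaves 4.988e+08 for the exhaust stack, i.e. 86.98 dB.
Required insertion loss = 95 − 86.98 = 8.02 dB.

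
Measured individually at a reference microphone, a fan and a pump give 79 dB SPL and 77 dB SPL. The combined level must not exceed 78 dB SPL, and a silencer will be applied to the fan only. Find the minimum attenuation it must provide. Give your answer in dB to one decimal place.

Fixed contribution from the other source: Σ 10^(L/10) = 10^(77/10) = 5.012e+07 (77.00 dB SPL).
To meet 78 dB SPL overall, the treated fan may contribute at most 10^(78/10) − 5.012e+07 = 1.298e+07, i.e. 71.13 dB SPL.
Required insertion loss = 79 − 71.13 = 7.87 dB.

7.9 dB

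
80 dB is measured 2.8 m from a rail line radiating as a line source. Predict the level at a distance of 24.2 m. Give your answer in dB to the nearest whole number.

71 dB

Cylindrical spreading from a line source gives a 10·log₁₀(r₂/r₁) drop.
L₂ = 80 − 10·log₁₀(24.2/2.8) = 80 − 9.367 = 70.63 dB.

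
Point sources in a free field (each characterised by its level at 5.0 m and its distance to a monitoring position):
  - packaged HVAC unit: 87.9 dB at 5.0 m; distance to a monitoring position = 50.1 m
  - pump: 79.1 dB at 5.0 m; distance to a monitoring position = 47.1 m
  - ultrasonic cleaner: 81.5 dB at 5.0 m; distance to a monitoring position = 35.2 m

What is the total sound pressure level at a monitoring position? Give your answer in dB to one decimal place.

First find each source's level at the receiver (point-source: −20·log₁₀(r/r_ref)), then combine on an intensity basis.
packaged HVAC unit: 87.9 − 20·log₁₀(50.1/5.0) = 87.9 − 20.02 = 67.88 dB.
pump: 79.1 − 20·log₁₀(47.1/5.0) = 79.1 − 19.48 = 59.62 dB.
ultrasonic cleaner: 81.5 − 20·log₁₀(35.2/5.0) = 81.5 − 16.95 = 64.55 dB.
Σ 10^(L/10) = 9.907e+06 → L_total = 10·log₁₀(9.907e+06) = 69.96 dB.

70.0 dB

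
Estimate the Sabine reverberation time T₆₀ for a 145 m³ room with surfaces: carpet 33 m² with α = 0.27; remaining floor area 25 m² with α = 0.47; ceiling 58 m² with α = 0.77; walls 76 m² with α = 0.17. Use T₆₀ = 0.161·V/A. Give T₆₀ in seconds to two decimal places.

0.30 s

A = Σ Sᵢαᵢ = 33·0.27 + 25·0.47 + 58·0.77 + 76·0.17 = 78.24 m².
T₆₀ = 0.161 × 145 / 78.24 = 0.298 s.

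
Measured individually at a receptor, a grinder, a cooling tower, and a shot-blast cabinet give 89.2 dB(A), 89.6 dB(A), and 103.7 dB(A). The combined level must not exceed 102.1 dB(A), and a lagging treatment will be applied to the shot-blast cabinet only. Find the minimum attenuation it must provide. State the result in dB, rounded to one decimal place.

2.1 dB

Everything except the shot-blast cabinet sums to 10^(89.2/10) + 10^(89.6/10) = 1.744e+09 in linear terms, 92.41 dB(A).
The limit corresponds to 10^(102.1/10) = 1.622e+10; subtracting the fixed part leaves 1.447e+10 for the shot-blast cabinet, i.e. 101.61 dB(A).
So the shot-blast cabinet must be reduced from 103.7 to 101.61 dB(A): IL = 2.09 dB.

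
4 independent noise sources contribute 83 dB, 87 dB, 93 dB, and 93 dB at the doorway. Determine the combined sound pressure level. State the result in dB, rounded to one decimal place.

96.7 dB

For uncorrelated sources the intensities add, so convert each level to linear form, sum, and take 10·log₁₀ of the total.
Σ 10^(L/10) = 10^(83/10) + 10^(87/10) + 10^(93/10) + 10^(93/10) = 4.691e+09.
L_total = 10·log₁₀(4.691e+09) = 96.71 dB.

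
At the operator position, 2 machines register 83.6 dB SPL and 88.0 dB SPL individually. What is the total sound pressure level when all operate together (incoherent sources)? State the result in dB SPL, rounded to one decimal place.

89.3 dB SPL

For uncorrelated sources the intensities add, so convert each level to linear form, sum, and take 10·log₁₀ of the total.
Σ 10^(L/10) = 10^(83.6/10) + 10^(88.0/10) = 8.600e+08.
L_total = 10·log₁₀(8.600e+08) = 89.35 dB SPL.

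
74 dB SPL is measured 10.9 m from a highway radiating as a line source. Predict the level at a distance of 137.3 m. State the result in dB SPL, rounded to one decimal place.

For a line source, L₂ = L₁ − 10·log₁₀(r₂/r₁).
L₂ = 74 − 10·log₁₀(137.3/10.9) = 74 − 11.002 = 63.00 dB SPL.

63.0 dB SPL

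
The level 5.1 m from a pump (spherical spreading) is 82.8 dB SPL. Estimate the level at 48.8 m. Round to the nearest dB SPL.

For a point source, L₂ = L₁ − 20·log₁₀(r₂/r₁).
L₂ = 82.8 − 20·log₁₀(48.8/5.1) = 82.8 − 19.617 = 63.18 dB SPL.

63 dB SPL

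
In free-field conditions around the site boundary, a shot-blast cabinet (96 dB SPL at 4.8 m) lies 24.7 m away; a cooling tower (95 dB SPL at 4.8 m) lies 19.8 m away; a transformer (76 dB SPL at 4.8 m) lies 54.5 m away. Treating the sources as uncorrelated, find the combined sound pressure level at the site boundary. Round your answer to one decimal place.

First find each source's level at the receiver (point-source: −20·log₁₀(r/r_ref)), then combine on an intensity basis.
shot-blast cabinet: 96 − 20·log₁₀(24.7/4.8) = 96 − 14.23 = 81.77 dB SPL.
cooling tower: 95 − 20·log₁₀(19.8/4.8) = 95 − 12.31 = 82.69 dB SPL.
transformer: 76 − 20·log₁₀(54.5/4.8) = 76 − 21.10 = 54.90 dB SPL.
Σ 10^(L/10) = 3.365e+08 → L_total = 10·log₁₀(3.365e+08) = 85.27 dB SPL.

85.3 dB SPL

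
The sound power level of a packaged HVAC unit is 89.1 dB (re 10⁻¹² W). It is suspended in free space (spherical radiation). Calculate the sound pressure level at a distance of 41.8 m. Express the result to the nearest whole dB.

46 dB

Free-field spherical radiation: L_p = L_w − 10·log₁₀(4π·r²), r = 41.8 m.
4π·r² = 2.196e+04 m², 10·log₁₀ of that is 43.416 dB.
L_p = 89.1 − 43.416 = 45.68 dB.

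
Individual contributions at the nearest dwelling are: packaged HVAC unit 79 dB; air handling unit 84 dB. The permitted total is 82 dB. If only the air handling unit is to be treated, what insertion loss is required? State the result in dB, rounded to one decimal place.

5.0 dB

Everything except the air handling unit sums to 10^(79/10) = 7.943e+07 in linear terms, 79.00 dB.
To meet 82 dB overall, the treated air handling unit may contribute at most 10^(82/10) − 7.943e+07 = 7.906e+07, i.e. 78.98 dB.
Required insertion loss = 84 − 78.98 = 5.02 dB.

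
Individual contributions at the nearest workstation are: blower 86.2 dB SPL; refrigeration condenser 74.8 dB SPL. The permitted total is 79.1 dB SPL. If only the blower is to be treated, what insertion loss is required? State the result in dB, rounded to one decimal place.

9.1 dB

Fixed contribution from the other source: Σ 10^(L/10) = 10^(74.8/10) = 3.020e+07 (74.80 dB SPL).
To meet 79.1 dB SPL overall, the treated blower may contribute at most 10^(79.1/10) − 3.020e+07 = 5.108e+07, i.e. 77.08 dB SPL.
Required insertion loss = 86.2 − 77.08 = 9.12 dB.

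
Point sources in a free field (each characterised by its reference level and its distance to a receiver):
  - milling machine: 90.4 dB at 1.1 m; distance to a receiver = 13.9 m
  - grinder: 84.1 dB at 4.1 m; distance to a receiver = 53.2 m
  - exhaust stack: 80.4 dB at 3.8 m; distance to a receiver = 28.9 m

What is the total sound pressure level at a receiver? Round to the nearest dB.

70 dB

Apply inverse-square spreading to bring every level to the receiver, then sum 10^(L/10).
milling machine: 90.4 − 20·log₁₀(13.9/1.1) = 90.4 − 22.03 = 68.37 dB.
grinder: 84.1 − 20·log₁₀(53.2/4.1) = 84.1 − 22.26 = 61.84 dB.
exhaust stack: 80.4 − 20·log₁₀(28.9/3.8) = 80.4 − 17.62 = 62.78 dB.
Σ 10^(L/10) = 1.029e+07 → L_total = 10·log₁₀(1.029e+07) = 70.12 dB.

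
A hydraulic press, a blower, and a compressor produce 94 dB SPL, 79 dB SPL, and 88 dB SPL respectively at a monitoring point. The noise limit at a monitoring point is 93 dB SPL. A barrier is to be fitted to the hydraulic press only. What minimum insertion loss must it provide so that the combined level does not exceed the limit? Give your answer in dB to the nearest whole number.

3 dB

Fixed contribution from the other sources: Σ 10^(L/10) = 10^(79/10) + 10^(88/10) = 7.104e+08 (88.51 dB SPL).
The limit corresponds to 10^(93/10) = 1.995e+09; subtracting the fixed part leaves 1.285e+09 for the hydraulic press, i.e. 91.09 dB SPL.
Required insertion loss = 94 − 91.09 = 2.91 dB.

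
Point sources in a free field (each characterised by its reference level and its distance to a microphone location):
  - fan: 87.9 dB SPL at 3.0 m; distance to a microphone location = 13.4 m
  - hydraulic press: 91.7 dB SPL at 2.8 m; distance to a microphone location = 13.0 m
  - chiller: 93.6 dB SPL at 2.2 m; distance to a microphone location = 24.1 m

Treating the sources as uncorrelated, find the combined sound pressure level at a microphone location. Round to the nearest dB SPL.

81 dB SPL

First find each source's level at the receiver (point-source: −20·log₁₀(r/r_ref)), then combine on an intensity basis.
fan: 87.9 − 20·log₁₀(13.4/3.0) = 87.9 − 13.00 = 74.90 dB SPL.
hydraulic press: 91.7 − 20·log₁₀(13.0/2.8) = 91.7 − 13.34 = 78.36 dB SPL.
chiller: 93.6 − 20·log₁₀(24.1/2.2) = 93.6 − 20.79 = 72.81 dB SPL.
Σ 10^(L/10) = 1.186e+08 → L_total = 10·log₁₀(1.186e+08) = 80.74 dB SPL.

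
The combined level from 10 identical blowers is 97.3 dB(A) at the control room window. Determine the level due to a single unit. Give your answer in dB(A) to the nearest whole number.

Dividing the total intensity by 10 lowers the level by 10·log₁₀ 10 = 10.000 dB: L₁ = 97.3 − 10.000.

87 dB(A)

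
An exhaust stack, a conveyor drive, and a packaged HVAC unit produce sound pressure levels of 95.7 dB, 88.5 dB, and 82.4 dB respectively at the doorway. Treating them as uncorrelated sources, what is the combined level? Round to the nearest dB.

For uncorrelated sources the intensities add, so convert each level to linear form, sum, and take 10·log₁₀ of the total.
Σ 10^(L/10) = 10^(95.7/10) + 10^(88.5/10) + 10^(82.4/10) = 4.597e+09.
L_total = 10·log₁₀(4.597e+09) = 96.62 dB.

97 dB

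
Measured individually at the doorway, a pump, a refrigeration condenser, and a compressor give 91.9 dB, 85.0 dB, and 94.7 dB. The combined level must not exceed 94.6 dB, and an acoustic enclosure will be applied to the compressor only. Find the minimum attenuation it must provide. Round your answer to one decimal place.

4.6 dB

Everything except the compressor sums to 10^(91.9/10) + 10^(85.0/10) = 1.865e+09 in linear terms, 92.71 dB.
To meet 94.6 dB overall, the treated compressor may contribute at most 10^(94.6/10) − 1.865e+09 = 1.019e+09, i.e. 90.08 dB.
So the compressor must be reduced from 94.7 to 90.08 dB: IL = 4.62 dB.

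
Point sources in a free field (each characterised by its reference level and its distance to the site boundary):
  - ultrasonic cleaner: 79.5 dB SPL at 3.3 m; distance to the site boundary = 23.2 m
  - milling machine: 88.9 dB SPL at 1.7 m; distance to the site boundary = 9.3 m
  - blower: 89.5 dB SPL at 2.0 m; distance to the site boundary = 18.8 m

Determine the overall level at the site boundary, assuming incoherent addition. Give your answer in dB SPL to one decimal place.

75.8 dB SPL

Apply inverse-square spreading to bring every level to the receiver, then sum 10^(L/10).
ultrasonic cleaner: 79.5 − 20·log₁₀(23.2/3.3) = 79.5 − 16.94 = 62.56 dB SPL.
milling machine: 88.9 − 20·log₁₀(9.3/1.7) = 88.9 − 14.76 = 74.14 dB SPL.
blower: 89.5 − 20·log₁₀(18.8/2.0) = 89.5 − 19.46 = 70.04 dB SPL.
Σ 10^(L/10) = 3.783e+07 → L_total = 10·log₁₀(3.783e+07) = 75.78 dB SPL.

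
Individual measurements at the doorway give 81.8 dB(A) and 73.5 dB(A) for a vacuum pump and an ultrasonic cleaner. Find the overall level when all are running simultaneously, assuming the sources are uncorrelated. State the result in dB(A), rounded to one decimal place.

Incoherent sources combine by intensity addition: L_total = 10·log₁₀(Σ 10^(L_i/10)).
Σ 10^(L/10) = 10^(81.8/10) + 10^(73.5/10) = 1.737e+08.
L_total = 10·log₁₀(1.737e+08) = 82.40 dB(A).

82.4 dB(A)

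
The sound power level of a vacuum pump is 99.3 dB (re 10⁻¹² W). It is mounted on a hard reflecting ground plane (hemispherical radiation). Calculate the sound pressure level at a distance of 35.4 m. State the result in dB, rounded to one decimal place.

60.3 dB

L_p = L_w − 10·log₁₀(2π·r²) with r = 35.4 m.
2π·r² = 7874 m², 10·log₁₀ of that is 38.962 dB.
L_p = 99.3 − 38.962 = 60.34 dB.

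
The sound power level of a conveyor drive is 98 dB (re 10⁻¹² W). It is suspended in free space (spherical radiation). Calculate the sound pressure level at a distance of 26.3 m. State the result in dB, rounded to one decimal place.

The power spreads over a sphere of area 4π·r², so L_p = L_w − 10·log₁₀(4π·r²).
4π·r² = 8692 m², 10·log₁₀ of that is 39.391 dB.
L_p = 98 − 39.391 = 58.61 dB.

58.6 dB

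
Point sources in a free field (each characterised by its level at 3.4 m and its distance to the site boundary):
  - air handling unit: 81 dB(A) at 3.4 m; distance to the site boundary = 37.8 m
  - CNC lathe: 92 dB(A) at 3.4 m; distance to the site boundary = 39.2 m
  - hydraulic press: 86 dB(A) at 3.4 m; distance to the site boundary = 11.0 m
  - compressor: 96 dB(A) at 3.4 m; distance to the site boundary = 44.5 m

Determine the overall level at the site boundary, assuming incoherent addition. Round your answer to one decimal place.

78.7 dB(A)

Propagate each source to the receiver with L = L_ref − 20·log₁₀(r/r_ref), then add intensities.
air handling unit: 81 − 20·log₁₀(37.8/3.4) = 81 − 20.92 = 60.08 dB(A).
CNC lathe: 92 − 20·log₁₀(39.2/3.4) = 92 − 21.24 = 70.76 dB(A).
hydraulic press: 86 − 20·log₁₀(11.0/3.4) = 86 − 10.20 = 75.80 dB(A).
compressor: 96 − 20·log₁₀(44.5/3.4) = 96 − 22.34 = 73.66 dB(A).
Σ 10^(L/10) = 7.422e+07 → L_total = 10·log₁₀(7.422e+07) = 78.70 dB(A).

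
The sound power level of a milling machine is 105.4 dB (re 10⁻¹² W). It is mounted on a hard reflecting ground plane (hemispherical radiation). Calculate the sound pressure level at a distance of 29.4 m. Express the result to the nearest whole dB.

68 dB

The power spreads over a hemisphere of area 2π·r², so L_p = L_w − 10·log₁₀(2π·r²).
2π·r² = 5431 m², 10·log₁₀ of that is 37.349 dB.
L_p = 105.4 − 37.349 = 68.05 dB.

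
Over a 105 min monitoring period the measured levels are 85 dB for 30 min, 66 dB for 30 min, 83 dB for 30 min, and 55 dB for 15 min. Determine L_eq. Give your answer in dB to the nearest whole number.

Weight each interval's intensity by its duration and average over T = 105 min:
Σ tᵢ·10^(Lᵢ/10) = 30·10^(85/10) + 30·10^(66/10) + 30·10^(83/10) + 15·10^(55/10) = 1.560e+10.
L_eq = 10·log₁₀(1.560e+10/105) = 81.72 dB.

82 dB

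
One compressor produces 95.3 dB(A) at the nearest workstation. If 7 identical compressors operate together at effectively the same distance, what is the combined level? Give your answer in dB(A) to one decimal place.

103.8 dB(A)

L_total = L₁ + 10·log₁₀ N for N identical incoherent sources.
L_total = 95.3 + 10·log₁₀(7) = 95.3 + 8.451 = 103.75 dB(A).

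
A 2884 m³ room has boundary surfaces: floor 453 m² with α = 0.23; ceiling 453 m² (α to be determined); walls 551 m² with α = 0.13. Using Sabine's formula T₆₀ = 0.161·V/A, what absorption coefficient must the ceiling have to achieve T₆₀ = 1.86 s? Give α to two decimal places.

0.16

Required total absorption A = 0.161·2884/1.86 = 249.64 m².
Absorption from the other surfaces = 453·0.23 + 551·0.13 = 175.82 m², so the ceiling must supply 73.82 m² over 453 m².
α = 73.82/453 = 0.163.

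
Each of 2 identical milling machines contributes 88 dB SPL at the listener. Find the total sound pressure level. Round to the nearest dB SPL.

91 dB SPL

N identical incoherent sources raise the level by 10·log₁₀ N.
L_total = 88 + 10·log₁₀(2) = 88 + 3.010 = 91.01 dB SPL.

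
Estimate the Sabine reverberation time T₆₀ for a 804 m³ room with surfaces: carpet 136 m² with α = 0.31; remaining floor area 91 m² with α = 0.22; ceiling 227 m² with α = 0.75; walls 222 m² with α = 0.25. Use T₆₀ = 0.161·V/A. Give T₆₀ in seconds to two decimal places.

A = Σ Sᵢαᵢ = 136·0.31 + 91·0.22 + 227·0.75 + 222·0.25 = 287.93 m².
T₆₀ = 0.161·V/A = 0.161·804/287.93 = 0.450 s.

0.45 s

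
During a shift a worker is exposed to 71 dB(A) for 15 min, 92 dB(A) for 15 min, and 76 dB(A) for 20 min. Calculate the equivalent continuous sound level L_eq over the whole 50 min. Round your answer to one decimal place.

86.9 dB(A)

Weight each interval's intensity by its duration and average over T = 50 min:
Σ tᵢ·10^(Lᵢ/10) = 15·10^(71/10) + 15·10^(92/10) + 20·10^(76/10) = 2.476e+10.
L_eq = 10·log₁₀(2.476e+10/50) = 86.95 dB(A).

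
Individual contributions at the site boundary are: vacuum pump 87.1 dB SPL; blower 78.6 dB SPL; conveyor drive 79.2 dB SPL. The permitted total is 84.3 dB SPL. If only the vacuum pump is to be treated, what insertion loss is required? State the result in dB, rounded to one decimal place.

Everything except the vacuum pump sums to 10^(78.6/10) + 10^(79.2/10) = 1.556e+08 in linear terms, 81.92 dB SPL.
The limit corresponds to 10^(84.3/10) = 2.692e+08; subtracting the fixed part leaves 1.135e+08 for the vacuum pump, i.e. 80.55 dB SPL.
Required insertion loss = 87.1 − 80.55 = 6.55 dB.

6.5 dB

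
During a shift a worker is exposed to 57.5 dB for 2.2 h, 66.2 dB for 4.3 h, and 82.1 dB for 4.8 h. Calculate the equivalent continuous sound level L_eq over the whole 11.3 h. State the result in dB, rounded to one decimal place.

The energy average is taken in the linear domain: L_eq = 10·log₁₀[(Σ tᵢ·10^(Lᵢ/10))/T], T = 11.3 h.
Σ tᵢ·10^(Lᵢ/10) = 2.2·10^(57.5/10) + 4.3·10^(66.2/10) + 4.8·10^(82.1/10) = 7.976e+08.
L_eq = 10·log₁₀(7.976e+08/11.3) = 78.49 dB.

78.5 dB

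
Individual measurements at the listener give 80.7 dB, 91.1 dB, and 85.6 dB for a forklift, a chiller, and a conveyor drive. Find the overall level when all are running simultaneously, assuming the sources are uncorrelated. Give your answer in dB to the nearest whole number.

92 dB

For uncorrelated sources the intensities add, so convert each level to linear form, sum, and take 10·log₁₀ of the total.
Σ 10^(L/10) = 10^(80.7/10) + 10^(91.1/10) + 10^(85.6/10) = 1.769e+09.
L_total = 10·log₁₀(1.769e+09) = 92.48 dB.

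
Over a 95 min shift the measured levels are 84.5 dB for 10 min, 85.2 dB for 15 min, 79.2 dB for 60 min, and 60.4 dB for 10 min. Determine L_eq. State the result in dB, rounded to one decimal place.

81.3 dB

The energy average is taken in the linear domain: L_eq = 10·log₁₀[(Σ tᵢ·10^(Lᵢ/10))/T], T = 95 min.
Σ tᵢ·10^(Lᵢ/10) = 10·10^(84.5/10) + 15·10^(85.2/10) + 60·10^(79.2/10) + 10·10^(60.4/10) = 1.279e+10.
L_eq = 10·log₁₀(1.279e+10/95) = 81.29 dB.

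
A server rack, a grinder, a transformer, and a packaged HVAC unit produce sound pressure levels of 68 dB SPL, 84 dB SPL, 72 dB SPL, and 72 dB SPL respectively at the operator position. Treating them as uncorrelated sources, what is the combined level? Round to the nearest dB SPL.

85 dB SPL

Incoherent sources combine by intensity addition: L_total = 10·log₁₀(Σ 10^(L_i/10)).
Σ 10^(L/10) = 10^(68/10) + 10^(84/10) + 10^(72/10) + 10^(72/10) = 2.892e+08.
L_total = 10·log₁₀(2.892e+08) = 84.61 dB SPL.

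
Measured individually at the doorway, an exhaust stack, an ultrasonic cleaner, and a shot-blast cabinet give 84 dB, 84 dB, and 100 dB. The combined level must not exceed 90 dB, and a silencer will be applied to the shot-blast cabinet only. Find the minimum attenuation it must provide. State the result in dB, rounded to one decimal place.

Everything except the shot-blast cabinet sums to 10^(84/10) + 10^(84/10) = 5.024e+08 in linear terms, 87.01 dB.
The limit corresponds to 10^(90/10) = 1.000e+09; subtracting the fixed part leaves 4.976e+08 for the shot-blast cabinet, i.e. 86.97 dB.
So the shot-blast cabinet must be reduced from 100 to 86.97 dB: IL = 13.03 dB.

13.0 dB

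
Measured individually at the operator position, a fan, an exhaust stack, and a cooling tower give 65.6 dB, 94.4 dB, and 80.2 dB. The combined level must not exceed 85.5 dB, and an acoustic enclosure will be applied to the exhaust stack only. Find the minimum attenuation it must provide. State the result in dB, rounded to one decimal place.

10.5 dB

Everything except the exhaust stack sums to 10^(65.6/10) + 10^(80.2/10) = 1.083e+08 in linear terms, 80.35 dB.
To meet 85.5 dB overall, the treated exhaust stack may contribute at most 10^(85.5/10) − 1.083e+08 = 2.465e+08, i.e. 83.92 dB.
Required insertion loss = 94.4 − 83.92 = 10.48 dB.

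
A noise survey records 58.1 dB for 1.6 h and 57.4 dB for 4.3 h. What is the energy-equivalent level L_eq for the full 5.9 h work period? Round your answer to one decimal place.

57.6 dB

The energy average is taken in the linear domain: L_eq = 10·log₁₀[(Σ tᵢ·10^(Lᵢ/10))/T], T = 5.9 h.
Σ tᵢ·10^(Lᵢ/10) = 1.6·10^(58.1/10) + 4.3·10^(57.4/10) = 3.396e+06.
L_eq = 10·log₁₀(3.396e+06/5.9) = 57.60 dB.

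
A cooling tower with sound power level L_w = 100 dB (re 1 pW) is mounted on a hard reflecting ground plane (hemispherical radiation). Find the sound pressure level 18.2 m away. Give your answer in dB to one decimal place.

66.8 dB

The power spreads over a hemisphere of area 2π·r², so L_p = L_w − 10·log₁₀(2π·r²).
2π·r² = 2081 m², 10·log₁₀ of that is 33.183 dB.
L_p = 100 − 33.183 = 66.82 dB.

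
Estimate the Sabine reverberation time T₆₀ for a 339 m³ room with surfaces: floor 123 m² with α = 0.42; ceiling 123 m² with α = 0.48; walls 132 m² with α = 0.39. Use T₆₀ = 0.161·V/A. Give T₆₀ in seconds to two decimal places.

Total absorption A = 123·0.42 + 123·0.48 + 132·0.39 = 162.18 m² sabins.
T₆₀ = 0.161 × 339 / 162.18 = 0.337 s.

0.34 s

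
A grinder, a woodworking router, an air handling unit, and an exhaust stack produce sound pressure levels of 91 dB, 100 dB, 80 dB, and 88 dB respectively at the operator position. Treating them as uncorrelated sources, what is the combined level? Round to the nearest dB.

For uncorrelated sources the intensities add, so convert each level to linear form, sum, and take 10·log₁₀ of the total.
Σ 10^(L/10) = 10^(91/10) + 10^(100/10) + 10^(80/10) + 10^(88/10) = 1.199e+10.
L_total = 10·log₁₀(1.199e+10) = 100.79 dB.

101 dB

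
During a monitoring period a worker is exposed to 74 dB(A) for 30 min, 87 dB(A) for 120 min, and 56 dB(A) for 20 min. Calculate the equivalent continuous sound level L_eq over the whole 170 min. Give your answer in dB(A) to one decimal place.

Weight each interval's intensity by its duration and average over T = 170 min:
Σ tᵢ·10^(Lᵢ/10) = 30·10^(74/10) + 120·10^(87/10) + 20·10^(56/10) = 6.090e+10.
L_eq = 10·log₁₀(6.090e+10/170) = 85.54 dB(A).

85.5 dB(A)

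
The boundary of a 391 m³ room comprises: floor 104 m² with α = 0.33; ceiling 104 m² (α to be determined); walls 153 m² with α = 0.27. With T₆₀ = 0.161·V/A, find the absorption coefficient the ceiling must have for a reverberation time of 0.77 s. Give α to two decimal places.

0.06

A = 0.161·V/T₆₀ = 0.161·391/0.77 = 81.75 m² sabins.
Absorption from the other surfaces = 104·0.33 + 153·0.27 = 75.63 m², so the ceiling must supply 6.12 m² over 104 m².
α = 6.12/104 = 0.059.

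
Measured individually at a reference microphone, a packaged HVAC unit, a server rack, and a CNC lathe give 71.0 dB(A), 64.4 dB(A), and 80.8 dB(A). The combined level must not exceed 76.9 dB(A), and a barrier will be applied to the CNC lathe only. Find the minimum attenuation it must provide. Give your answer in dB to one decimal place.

5.5 dB

Everything except the CNC lathe sums to 10^(71.0/10) + 10^(64.4/10) = 1.534e+07 in linear terms, 71.86 dB(A).
The limit corresponds to 10^(76.9/10) = 4.898e+07; subtracting the fixed part leaves 3.363e+07 for the CNC lathe, i.e. 75.27 dB(A).
Required insertion loss = 80.8 − 75.27 = 5.53 dB.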